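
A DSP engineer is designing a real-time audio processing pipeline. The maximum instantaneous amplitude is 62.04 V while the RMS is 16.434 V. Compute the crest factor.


Crest factor is the ratio of peak to RMS:
CF = V_peak / V_rms
   = 62.04 / 16.434
   = 3.7751

3.7751


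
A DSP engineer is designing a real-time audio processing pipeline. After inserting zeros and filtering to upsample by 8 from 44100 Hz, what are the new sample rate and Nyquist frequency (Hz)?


Step 1 — output sample rate after interpolation by L:
fs_out = L * fs_in = 8 * 44100 = 352800 Hz

Step 2 — Nyquist frequency of the output stream:
f_Nyq = fs_out / 2 = 352800 / 2 = 176400.0 Hz

fs_out = 352800 Hz; f_Nyquist = 176400.0 Hz


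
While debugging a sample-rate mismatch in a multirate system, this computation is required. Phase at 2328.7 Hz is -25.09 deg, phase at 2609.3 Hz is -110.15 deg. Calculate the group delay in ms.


Group delay from phase difference:
tau = -d(phi)/d(omega)
d(phi) = -85.06 deg = -1.484577 rad
d(omega) = 2*pi*(2609.3 - 2328.7) = 1763.0618 rad/s
tau = -(-1.484577) / 1763.0618
    = 0.842 ms

0.842 ms


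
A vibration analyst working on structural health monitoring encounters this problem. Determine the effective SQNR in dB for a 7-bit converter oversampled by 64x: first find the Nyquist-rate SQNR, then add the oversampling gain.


Step 1 — baseline SQNR at Nyquist:
SQNR_base = 6.02*N + 1.76
          = 6.02*7 + 1.76
          = 43.9 dB

Step 2 — oversampling processing gain:
G = 10*log10(OSR) = 10*log10(64) = 18.06 dB

Step 3 — total:
SQNR_total = 43.9 + 18.06 = 61.96 dB

Base SQNR = 43.9 dB; oversampled SQNR = 61.96 dB


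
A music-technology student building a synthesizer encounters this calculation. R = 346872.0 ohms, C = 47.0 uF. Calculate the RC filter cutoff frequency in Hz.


Cutoff frequency of a first-order RC filter:
fc = 1 / (2 * pi * R * C)
C = 47.0 uF = 4.7e-05 F
fc = 1 / (2 * pi * 346872.0 * 4.7e-05)
   = 1 / 102.43466953198
   = 0.009762 Hz

0.009762 Hz


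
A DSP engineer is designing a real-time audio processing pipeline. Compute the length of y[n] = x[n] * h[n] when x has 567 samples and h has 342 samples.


Linear convolution output length:
L = N + M - 1
  = 567 + 342 - 1
  = 908 samples

908


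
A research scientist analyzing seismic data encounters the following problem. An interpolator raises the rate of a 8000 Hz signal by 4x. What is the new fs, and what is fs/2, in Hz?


Step 1 — output sample rate after interpolation by L:
fs_out = L * fs_in = 4 * 8000 = 32000 Hz

Step 2 — Nyquist frequency of the output stream:
f_Nyq = fs_out / 2 = 32000 / 2 = 16000.0 Hz

fs_out = 32000 Hz; f_Nyquist = 16000.0 Hz


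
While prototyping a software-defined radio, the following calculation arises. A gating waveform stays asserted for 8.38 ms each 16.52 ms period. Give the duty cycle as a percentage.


Duty cycle as a percentage:
DC = (t_on / T) * 100
   = (8.38 / 16.52) * 100
   = 0.507264 * 100
   = 50.73 %

50.73 %


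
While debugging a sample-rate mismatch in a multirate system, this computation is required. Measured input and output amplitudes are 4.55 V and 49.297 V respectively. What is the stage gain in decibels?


Voltage gain in dB:
G = 20 * log10(Vout / Vin)
  = 20 * log10(49.297 / 4.55)
  = 20 * log10(10.834505)
  = 20 * 1.034809
  = 20.7 dB

20.7 dB


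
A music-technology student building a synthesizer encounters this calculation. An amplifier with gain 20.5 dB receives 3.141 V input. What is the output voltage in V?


Output voltage from dB gain:
V_out = V_in * 10^(gain_dB / 20)
      = 3.141 * 10^(20.5 / 20)
      = 3.141 * 10.592537
      = 33.2712 V

33.2712 V


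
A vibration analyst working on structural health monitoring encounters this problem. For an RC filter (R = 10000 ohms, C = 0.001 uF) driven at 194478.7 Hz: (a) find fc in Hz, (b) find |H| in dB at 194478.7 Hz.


Step 1 — cutoff frequency:
fc = 1 / (2*pi*R*C)
C = 0.001 uF = 1e-09 F
fc = 1 / (2*pi*10000*1e-09)
   = 15915.494 Hz

Step 2 — magnitude at f = 194478.7 Hz:
|H(f)| = 1 / sqrt(1 + (f/fc)^2)
f/fc = 194478.7 / 15915.494 = 12.219457
|H| = 1 / sqrt(1 + 149.315129) = 0.081564
|H|_dB = 20*log10(0.081564) = -21.77 dB

fc = 15915.494 Hz; |H(194478.7 Hz)| = -21.77 dB


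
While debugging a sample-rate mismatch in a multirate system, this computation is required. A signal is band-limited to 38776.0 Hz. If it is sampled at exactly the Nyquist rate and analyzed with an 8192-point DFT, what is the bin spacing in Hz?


Step 1 — Nyquist sampling rate:
fs = 2 * fmax = 2 * 38776.0 = 77552.0 Hz

Step 2 — DFT bin spacing:
df = fs / N = 77552.0 / 8192 = 9.4668 Hz

9.4668 Hz


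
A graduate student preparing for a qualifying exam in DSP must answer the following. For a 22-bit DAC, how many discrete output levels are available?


Number of quantization levels = 2^N
= 2^22
= 4194304

4194304


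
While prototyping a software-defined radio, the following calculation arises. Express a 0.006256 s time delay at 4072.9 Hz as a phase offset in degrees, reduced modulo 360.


Phase shift from frequency and time delay:
phi = 360 * f * t_delay
    = 360 * 4072.9 * 0.006256
    = 9172.82 degrees
    mod 360 = 172.82 degrees

172.82 degrees


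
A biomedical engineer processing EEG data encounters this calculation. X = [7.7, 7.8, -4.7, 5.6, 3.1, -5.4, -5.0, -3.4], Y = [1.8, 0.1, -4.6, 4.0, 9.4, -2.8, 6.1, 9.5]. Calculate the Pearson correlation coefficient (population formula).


Pearson correlation coefficient (population):
r = cov(X,Y) / (std(X) * std(Y))
Mean X = 0.7125, Mean Y = 2.9375
Cov(X,Y) = 2.922031
Std(X) = 5.532277, Std(Y) = 4.937595
r = 0.107

0.107


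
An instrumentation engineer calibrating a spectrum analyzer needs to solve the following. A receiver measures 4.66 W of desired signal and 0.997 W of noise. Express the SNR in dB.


SNR in decibels:
SNR = 10 * log10(Ps / Pn)
    = 10 * log10(4.66 / 0.997)
    = 10 * log10(4.674)
    = 10 * 0.6697
    = 6.7 dB

6.7 dB


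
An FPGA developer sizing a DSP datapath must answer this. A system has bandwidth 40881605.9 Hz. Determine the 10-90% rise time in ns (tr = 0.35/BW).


Rise time from bandwidth relationship:
tr = 0.35 / BW
   = 0.35 / 40881605.9
   = 8.561307519e-09 s
   = 8.5613 ns

8.5613 ns


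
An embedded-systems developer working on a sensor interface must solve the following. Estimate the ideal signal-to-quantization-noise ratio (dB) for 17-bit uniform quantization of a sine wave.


Theoretical SNR for a full-scale sinusoid:
SNR = 6.02 * N + 1.76
    = 6.02 * 17 + 1.76
    = 102.34 + 1.76
    = 104.1 dB

104.1 dB


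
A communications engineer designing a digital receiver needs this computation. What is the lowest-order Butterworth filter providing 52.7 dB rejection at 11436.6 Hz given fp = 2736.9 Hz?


Butterworth filter order formula:
n = log10(10^(A/10) - 1) / (2 * log10(f_stop/f_pass))
10^(52.7/10) - 1 = 186207.7137
f_stop/f_pass = 11436.6 / 2736.9 = 4.1787
n = 4.2429 -> ceil = 5

5


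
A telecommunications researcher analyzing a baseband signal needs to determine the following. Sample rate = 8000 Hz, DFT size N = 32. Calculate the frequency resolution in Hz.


DFT frequency resolution:
df = fs / N
   = 8000 / 32
   = 250.0 Hz

250.0 Hz


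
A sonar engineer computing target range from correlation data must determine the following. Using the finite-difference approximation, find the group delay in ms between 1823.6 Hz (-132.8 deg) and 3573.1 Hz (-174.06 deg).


Group delay from phase difference:
tau = -d(phi)/d(omega)
d(phi) = -41.26 deg = -0.720123 rad
d(omega) = 2*pi*(3573.1 - 1823.6) = 10992.4327 rad/s
tau = -(-0.720123) / 10992.4327
    = 0.0655 ms

0.0655 ms


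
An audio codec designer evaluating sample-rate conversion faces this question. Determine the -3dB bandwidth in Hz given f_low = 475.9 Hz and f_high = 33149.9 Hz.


Bandwidth is the difference of -3dB frequencies:
BW = f_high - f_low
   = 33149.9 - 475.9
   = 32674.0 Hz

32674.0 Hz


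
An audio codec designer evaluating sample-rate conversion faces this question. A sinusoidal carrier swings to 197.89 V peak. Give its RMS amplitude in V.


RMS voltage for a sinusoidal waveform:
V_rms = V_peak / sqrt(2)
      = 197.89 / 1.414214
      = 139.929 V

139.929 V


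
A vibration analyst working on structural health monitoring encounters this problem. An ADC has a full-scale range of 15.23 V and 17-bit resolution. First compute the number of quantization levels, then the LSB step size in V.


Step 1 — number of quantization levels:
L = 2^N = 2^17 = 131072

Step 2 — LSB step size:
delta = Vfs / L
      = 15.23 / 131072
      = 0.0001162 V

Levels = 131072; step size = 0.0001162 V


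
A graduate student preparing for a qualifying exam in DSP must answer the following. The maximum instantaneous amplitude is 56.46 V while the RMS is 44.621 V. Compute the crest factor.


Crest factor is the ratio of peak to RMS:
CF = V_peak / V_rms
   = 56.46 / 44.621
   = 1.2653

1.2653


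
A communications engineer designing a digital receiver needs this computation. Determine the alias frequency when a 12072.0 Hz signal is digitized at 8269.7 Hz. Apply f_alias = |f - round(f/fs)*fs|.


Compute the nearest integer multiple of fs to the signal:
n = round(12072.0 / 8269.7) = 1
f_alias = |12072.0 - 1 * 8269.7|
        = |12072.0 - 8269.7|
        = 3802.3 Hz

3802.3


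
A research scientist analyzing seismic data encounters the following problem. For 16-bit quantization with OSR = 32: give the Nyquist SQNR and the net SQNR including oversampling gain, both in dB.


Step 1 — baseline SQNR at Nyquist:
SQNR_base = 6.02*N + 1.76
          = 6.02*16 + 1.76
          = 98.08 dB

Step 2 — oversampling processing gain:
G = 10*log10(OSR) = 10*log10(32) = 15.05 dB

Step 3 — total:
SQNR_total = 98.08 + 15.05 = 113.13 dB

Base SQNR = 98.08 dB; oversampled SQNR = 113.13 dB


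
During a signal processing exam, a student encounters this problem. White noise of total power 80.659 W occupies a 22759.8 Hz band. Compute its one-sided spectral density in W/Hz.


Power spectral density:
PSD = P / BW
    = 80.659 / 22759.8
    = 0.00354392 W/Hz

0.00354392 W/Hz


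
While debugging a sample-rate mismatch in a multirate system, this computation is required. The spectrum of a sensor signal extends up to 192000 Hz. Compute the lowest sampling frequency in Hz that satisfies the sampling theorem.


The Nyquist rate is twice the maximum frequency component.
fs_min = 2 * fmax
      = 2 * 192000
      = 384000 Hz

384000


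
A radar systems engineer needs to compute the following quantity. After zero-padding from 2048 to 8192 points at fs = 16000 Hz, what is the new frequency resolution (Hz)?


Frequency resolution after zero-padding:
N_padded = 2048 * 4 = 8192
df = fs / N_padded
   = 16000 / 8192
   = 1.9531 Hz

1.9531 Hz


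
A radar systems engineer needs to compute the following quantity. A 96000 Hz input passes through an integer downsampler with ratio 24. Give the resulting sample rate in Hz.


Decimation reduces the sample rate:
fs_out = fs_in / M
       = 96000 / 24
       = 4000.0 Hz

4000.0 Hz


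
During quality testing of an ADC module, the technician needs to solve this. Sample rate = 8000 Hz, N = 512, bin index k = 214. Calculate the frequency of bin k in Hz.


Frequency of DFT bin k:
f_k = k * fs / N
    = 214 * 8000 / 512
    = 1712000 / 512
    = 3343.75 Hz

3343.75 Hz


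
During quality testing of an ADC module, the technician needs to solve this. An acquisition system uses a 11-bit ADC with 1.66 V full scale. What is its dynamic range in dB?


Dynamic range from full-scale to LSB:
V_min = V_max / 2^bits = 1.66 / 2^11
DR = 20 * log10(V_max / V_min)
   = 20 * log10(2^11)
   = 20 * 11 * log10(2)
   = 66.23 dB

66.23 dB


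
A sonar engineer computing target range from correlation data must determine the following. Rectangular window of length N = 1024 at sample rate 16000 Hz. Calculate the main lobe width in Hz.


Main lobe width for a rectangular window:
Width = 2 * fs / N
      = 2 * 16000 / 1024
      = 32000 / 1024
      = 31.25 Hz

31.25 Hz


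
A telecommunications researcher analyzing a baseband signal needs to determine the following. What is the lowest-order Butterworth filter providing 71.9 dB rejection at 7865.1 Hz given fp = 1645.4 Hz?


Butterworth filter order formula:
n = log10(10^(A/10) - 1) / (2 * log10(f_stop/f_pass))
10^(71.9/10) - 1 = 15488165.1891
f_stop/f_pass = 7865.1 / 1645.4 = 4.7801
n = 5.2912 -> ceil = 6

6


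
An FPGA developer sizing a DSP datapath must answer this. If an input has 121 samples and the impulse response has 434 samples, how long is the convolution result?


Linear convolution output length:
L = N + M - 1
  = 121 + 434 - 1
  = 554 samples

554


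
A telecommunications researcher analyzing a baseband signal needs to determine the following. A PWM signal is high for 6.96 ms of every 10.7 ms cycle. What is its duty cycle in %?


Duty cycle as a percentage:
DC = (t_on / T) * 100
   = (6.96 / 10.7) * 100
   = 0.650467 * 100
   = 65.05 %

65.05 %


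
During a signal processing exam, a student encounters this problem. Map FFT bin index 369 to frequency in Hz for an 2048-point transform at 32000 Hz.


Frequency of DFT bin k:
f_k = k * fs / N
    = 369 * 32000 / 2048
    = 11808000 / 2048
    = 5765.625 Hz

5765.625 Hz


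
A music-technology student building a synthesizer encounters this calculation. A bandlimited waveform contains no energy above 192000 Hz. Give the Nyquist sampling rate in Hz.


The Nyquist rate is twice the maximum frequency component.
fs_min = 2 * fmax
      = 2 * 192000
      = 384000 Hz

384000


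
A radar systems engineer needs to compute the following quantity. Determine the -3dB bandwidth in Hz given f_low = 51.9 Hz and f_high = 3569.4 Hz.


Bandwidth is the difference of -3dB frequencies:
BW = f_high - f_low
   = 3569.4 - 51.9
   = 3517.5 Hz

3517.5 Hz


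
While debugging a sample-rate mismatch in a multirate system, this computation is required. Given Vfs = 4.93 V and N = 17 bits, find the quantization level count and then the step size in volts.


Step 1 — number of quantization levels:
L = 2^N = 2^17 = 131072

Step 2 — LSB step size:
delta = Vfs / L
      = 4.93 / 131072
      = 3.761e-05 V

Levels = 131072; step size = 3.761e-05 V


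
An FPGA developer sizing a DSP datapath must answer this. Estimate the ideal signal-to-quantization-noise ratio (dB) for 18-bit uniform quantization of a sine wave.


Theoretical SNR for a full-scale sinusoid:
SNR = 6.02 * N + 1.76
    = 6.02 * 18 + 1.76
    = 108.36 + 1.76
    = 110.12 dB

110.12 dB


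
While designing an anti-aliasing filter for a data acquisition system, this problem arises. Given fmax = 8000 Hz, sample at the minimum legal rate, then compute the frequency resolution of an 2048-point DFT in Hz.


Step 1 — Nyquist sampling rate:
fs = 2 * fmax = 2 * 8000 = 16000 Hz

Step 2 — DFT bin spacing:
df = fs / N = 16000 / 2048 = 7.8125 Hz

7.8125 Hz


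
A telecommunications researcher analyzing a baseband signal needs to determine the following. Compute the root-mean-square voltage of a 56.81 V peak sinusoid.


RMS voltage for a sinusoidal waveform:
V_rms = V_peak / sqrt(2)
      = 56.81 / 1.414214
      = 40.171 V

40.171 V


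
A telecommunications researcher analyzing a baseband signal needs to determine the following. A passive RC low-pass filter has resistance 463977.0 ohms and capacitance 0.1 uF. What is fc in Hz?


Cutoff frequency of a first-order RC filter:
fc = 1 / (2 * pi * R * C)
C = 0.1 uF = 1e-07 F
fc = 1 / (2 * pi * 463977.0 * 1e-07)
   = 1 / 0.29152534692693
   = 3.430233 Hz

3.430233 Hz


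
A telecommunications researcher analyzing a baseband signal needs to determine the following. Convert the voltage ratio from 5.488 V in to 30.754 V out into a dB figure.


Voltage gain in dB:
G = 20 * log10(Vout / Vin)
  = 20 * log10(30.754 / 5.488)
  = 20 * log10(5.603863)
  = 20 * 0.748488
  = 14.97 dB

14.97 dB


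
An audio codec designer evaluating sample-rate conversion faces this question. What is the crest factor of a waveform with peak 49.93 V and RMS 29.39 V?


Crest factor is the ratio of peak to RMS:
CF = V_peak / V_rms
   = 49.93 / 29.39
   = 1.6989

1.6989


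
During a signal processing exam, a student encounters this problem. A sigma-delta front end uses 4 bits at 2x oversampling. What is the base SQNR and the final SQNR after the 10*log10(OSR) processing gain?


Step 1 — baseline SQNR at Nyquist:
SQNR_base = 6.02*N + 1.76
          = 6.02*4 + 1.76
          = 25.84 dB

Step 2 — oversampling processing gain:
G = 10*log10(OSR) = 10*log10(2) = 3.01 dB

Step 3 — total:
SQNR_total = 25.84 + 3.01 = 28.85 dB

Base SQNR = 25.84 dB; oversampled SQNR = 28.85 dB


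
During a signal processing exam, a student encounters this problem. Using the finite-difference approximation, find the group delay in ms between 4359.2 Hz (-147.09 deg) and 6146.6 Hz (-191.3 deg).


Group delay from phase difference:
tau = -d(phi)/d(omega)
d(phi) = -44.21 deg = -0.77161 rad
d(omega) = 2*pi*(6146.6 - 4359.2) = 11230.5654 rad/s
tau = -(-0.77161) / 11230.5654
    = 0.0687 ms

0.0687 ms


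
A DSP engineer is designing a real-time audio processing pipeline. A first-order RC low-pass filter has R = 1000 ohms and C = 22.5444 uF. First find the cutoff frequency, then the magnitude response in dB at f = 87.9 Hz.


Step 1 — cutoff frequency:
fc = 1 / (2*pi*R*C)
C = 22.5444 uF = 2.25444e-05 F
fc = 1 / (2*pi*1000*2.25444e-05)
   = 7.05962 Hz

Step 2 — magnitude at f = 87.9 Hz:
|H(f)| = 1 / sqrt(1 + (f/fc)^2)
f/fc = 87.9 / 7.05962 = 12.451095
|H| = 1 / sqrt(1 + 155.029767) = 0.0800564
|H|_dB = 20*log10(0.0800564) = -21.93 dB

fc = 7.05962 Hz; |H(87.9 Hz)| = -21.93 dB


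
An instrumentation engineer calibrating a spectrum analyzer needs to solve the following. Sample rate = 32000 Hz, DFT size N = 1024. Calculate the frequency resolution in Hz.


DFT frequency resolution:
df = fs / N
   = 32000 / 1024
   = 31.25 Hz

31.25 Hz


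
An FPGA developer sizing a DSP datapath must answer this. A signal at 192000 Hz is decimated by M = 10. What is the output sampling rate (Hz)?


Decimation reduces the sample rate:
fs_out = fs_in / M
       = 192000 / 10
       = 19200.0 Hz

19200.0 Hz


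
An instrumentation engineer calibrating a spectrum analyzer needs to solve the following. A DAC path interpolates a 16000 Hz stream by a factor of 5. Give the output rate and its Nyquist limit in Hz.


Step 1 — output sample rate after interpolation by L:
fs_out = L * fs_in = 5 * 16000 = 80000 Hz

Step 2 — Nyquist frequency of the output stream:
f_Nyq = fs_out / 2 = 80000 / 2 = 40000.0 Hz

fs_out = 80000 Hz; f_Nyquist = 40000.0 Hz


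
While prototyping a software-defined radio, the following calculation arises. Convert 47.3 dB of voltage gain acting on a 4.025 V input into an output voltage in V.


Output voltage from dB gain:
V_out = V_in * 10^(gain_dB / 20)
      = 4.025 * 10^(47.3 / 20)
      = 4.025 * 231.739465
      = 932.7513 V

932.7513 V


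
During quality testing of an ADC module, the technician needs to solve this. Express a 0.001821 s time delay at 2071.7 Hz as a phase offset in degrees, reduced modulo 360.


Phase shift from frequency and time delay:
phi = 360 * f * t_delay
    = 360 * 2071.7 * 0.001821
    = 1358.12 degrees
    mod 360 = 278.12 degrees

278.12 degrees


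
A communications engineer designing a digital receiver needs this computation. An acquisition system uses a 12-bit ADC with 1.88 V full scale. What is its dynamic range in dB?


Dynamic range from full-scale to LSB:
V_min = V_max / 2^bits = 1.88 / 2^12
DR = 20 * log10(V_max / V_min)
   = 20 * log10(2^12)
   = 20 * 12 * log10(2)
   = 72.25 dB

72.25 dB


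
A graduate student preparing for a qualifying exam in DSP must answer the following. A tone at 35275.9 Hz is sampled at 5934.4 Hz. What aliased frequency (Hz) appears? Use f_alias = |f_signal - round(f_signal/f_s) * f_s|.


Compute the nearest integer multiple of fs to the signal:
n = round(35275.9 / 5934.4) = 6
f_alias = |35275.9 - 6 * 5934.4|
        = |35275.9 - 35606.4|
        = 330.5 Hz

330.5


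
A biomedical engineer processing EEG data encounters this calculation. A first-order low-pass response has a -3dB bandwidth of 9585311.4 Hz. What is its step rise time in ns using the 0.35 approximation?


Rise time from bandwidth relationship:
tr = 0.35 / BW
   = 0.35 / 9585311.4
   = 3.651420235e-08 s
   = 36.5142 ns

36.5142 ns


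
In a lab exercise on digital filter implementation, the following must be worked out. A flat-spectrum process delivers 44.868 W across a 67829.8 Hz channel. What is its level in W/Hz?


Power spectral density:
PSD = P / BW
    = 44.868 / 67829.8
    = 0.00066148 W/Hz

0.00066148 W/Hz


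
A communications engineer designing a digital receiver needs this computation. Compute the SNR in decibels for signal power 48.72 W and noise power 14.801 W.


SNR in decibels:
SNR = 10 * log10(Ps / Pn)
    = 10 * log10(48.72 / 14.801)
    = 10 * log10(3.2917)
    = 10 * 0.5174
    = 5.17 dB

5.17 dB


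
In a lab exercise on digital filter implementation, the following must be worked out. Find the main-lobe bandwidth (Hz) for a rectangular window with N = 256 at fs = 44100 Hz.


Main lobe width for a rectangular window:
Width = 2 * fs / N
      = 2 * 44100 / 256
      = 88200 / 256
      = 344.531 Hz

344.531 Hz


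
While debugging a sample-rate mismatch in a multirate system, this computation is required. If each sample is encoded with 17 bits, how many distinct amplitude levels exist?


Number of quantization levels = 2^N
= 2^17
= 131072

131072


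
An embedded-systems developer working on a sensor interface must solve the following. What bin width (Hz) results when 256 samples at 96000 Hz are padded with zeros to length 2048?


Frequency resolution after zero-padding:
N_padded = 256 * 8 = 2048
df = fs / N_padded
   = 96000 / 2048
   = 46.875 Hz

46.875 Hz


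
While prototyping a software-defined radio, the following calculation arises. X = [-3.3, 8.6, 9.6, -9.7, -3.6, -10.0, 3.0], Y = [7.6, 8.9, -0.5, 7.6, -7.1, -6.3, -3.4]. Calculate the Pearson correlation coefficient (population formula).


Pearson correlation coefficient (population):
r = cov(X,Y) / (std(X) * std(Y))
Mean X = -0.7714, Mean Y = 0.9714
Cov(X,Y) = 8.077959
Std(X) = 7.453612, Std(Y) = 6.436884
r = 0.1684

0.1684


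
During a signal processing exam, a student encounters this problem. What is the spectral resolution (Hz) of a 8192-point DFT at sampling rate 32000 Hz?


DFT frequency resolution:
df = fs / N
   = 32000 / 8192
   = 3.9062 Hz

3.9062 Hz


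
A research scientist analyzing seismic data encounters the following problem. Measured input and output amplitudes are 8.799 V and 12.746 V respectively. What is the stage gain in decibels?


Voltage gain in dB:
G = 20 * log10(Vout / Vin)
  = 20 * log10(12.746 / 8.799)
  = 20 * log10(1.448574)
  = 20 * 0.160941
  = 3.22 dB

3.22 dB


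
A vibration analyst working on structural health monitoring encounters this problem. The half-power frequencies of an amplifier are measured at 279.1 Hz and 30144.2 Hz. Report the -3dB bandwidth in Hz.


Bandwidth is the difference of -3dB frequencies:
BW = f_high - f_low
   = 30144.2 - 279.1
   = 29865.1 Hz

29865.1 Hz


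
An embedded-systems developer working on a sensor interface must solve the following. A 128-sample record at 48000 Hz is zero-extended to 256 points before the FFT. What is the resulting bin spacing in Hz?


Frequency resolution after zero-padding:
N_padded = 128 * 2 = 256
df = fs / N_padded
   = 48000 / 256
   = 187.5 Hz

187.5 Hz


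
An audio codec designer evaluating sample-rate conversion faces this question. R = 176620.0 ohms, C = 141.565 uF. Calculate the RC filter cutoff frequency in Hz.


Cutoff frequency of a first-order RC filter:
fc = 1 / (2 * pi * R * C)
C = 141.565 uF = 0.000141565 F
fc = 1 / (2 * pi * 176620.0 * 0.000141565)
   = 1 / 157.09980358928
   = 0.006365 Hz

0.006365 Hz


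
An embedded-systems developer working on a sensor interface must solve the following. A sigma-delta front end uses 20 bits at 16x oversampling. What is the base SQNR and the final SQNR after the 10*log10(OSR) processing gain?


Step 1 — baseline SQNR at Nyquist:
SQNR_base = 6.02*N + 1.76
          = 6.02*20 + 1.76
          = 122.16 dB

Step 2 — oversampling processing gain:
G = 10*log10(OSR) = 10*log10(16) = 12.04 dB

Step 3 — total:
SQNR_total = 122.16 + 12.04 = 134.2 dB

Base SQNR = 122.16 dB; oversampled SQNR = 134.2 dB


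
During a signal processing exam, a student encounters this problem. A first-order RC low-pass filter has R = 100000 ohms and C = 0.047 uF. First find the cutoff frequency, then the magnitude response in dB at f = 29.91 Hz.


Step 1 — cutoff frequency:
fc = 1 / (2*pi*R*C)
C = 0.047 uF = 4.7e-08 F
fc = 1 / (2*pi*100000*4.7e-08)
   = 33.8628 Hz

Step 2 — magnitude at f = 29.91 Hz:
|H(f)| = 1 / sqrt(1 + (f/fc)^2)
f/fc = 29.91 / 33.8628 = 0.88327
|H| = 1 / sqrt(1 + 0.780166) = 0.7494967
|H|_dB = 20*log10(0.7494967) = -2.5 dB

fc = 33.8628 Hz; |H(29.91 Hz)| = -2.5 dB


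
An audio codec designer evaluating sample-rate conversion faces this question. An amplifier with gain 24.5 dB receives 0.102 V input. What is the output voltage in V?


Output voltage from dB gain:
V_out = V_in * 10^(gain_dB / 20)
      = 0.102 * 10^(24.5 / 20)
      = 0.102 * 16.78804
      = 1.7124 V

1.7124 V


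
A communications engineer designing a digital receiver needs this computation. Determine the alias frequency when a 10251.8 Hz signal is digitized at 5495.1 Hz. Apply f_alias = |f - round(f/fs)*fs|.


Compute the nearest integer multiple of fs to the signal:
n = round(10251.8 / 5495.1) = 2
f_alias = |10251.8 - 2 * 5495.1|
        = |10251.8 - 10990.2|
        = 738.4 Hz

738.4


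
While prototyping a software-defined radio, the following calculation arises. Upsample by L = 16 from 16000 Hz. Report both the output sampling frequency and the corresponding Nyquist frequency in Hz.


Step 1 — output sample rate after interpolation by L:
fs_out = L * fs_in = 16 * 16000 = 256000 Hz

Step 2 — Nyquist frequency of the output stream:
f_Nyq = fs_out / 2 = 256000 / 2 = 128000.0 Hz

fs_out = 256000 Hz; f_Nyquist = 128000.0 Hz


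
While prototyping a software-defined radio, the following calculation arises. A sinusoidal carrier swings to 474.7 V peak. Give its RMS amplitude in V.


RMS voltage for a sinusoidal waveform:
V_rms = V_peak / sqrt(2)
      = 474.7 / 1.414214
      = 335.664 V

335.664 V


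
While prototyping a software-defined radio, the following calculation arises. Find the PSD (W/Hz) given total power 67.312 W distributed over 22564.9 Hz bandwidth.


Power spectral density:
PSD = P / BW
    = 67.312 / 22564.9
    = 0.00298304 W/Hz

0.00298304 W/Hz


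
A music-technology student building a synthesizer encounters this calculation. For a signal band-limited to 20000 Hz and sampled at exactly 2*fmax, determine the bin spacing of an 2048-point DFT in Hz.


Step 1 — Nyquist sampling rate:
fs = 2 * fmax = 2 * 20000 = 40000 Hz

Step 2 — DFT bin spacing:
df = fs / N = 40000 / 2048 = 19.5312 Hz

19.5312 Hz


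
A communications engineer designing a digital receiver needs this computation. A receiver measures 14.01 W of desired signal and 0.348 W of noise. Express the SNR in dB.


SNR in decibels:
SNR = 10 * log10(Ps / Pn)
    = 10 * log10(14.01 / 0.348)
    = 10 * log10(40.2586)
    = 10 * 1.6049
    = 16.05 dB

16.05 dB


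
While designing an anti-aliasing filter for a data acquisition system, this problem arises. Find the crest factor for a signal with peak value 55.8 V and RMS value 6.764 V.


Crest factor is the ratio of peak to RMS:
CF = V_peak / V_rms
   = 55.8 / 6.764
   = 8.2496

8.2496


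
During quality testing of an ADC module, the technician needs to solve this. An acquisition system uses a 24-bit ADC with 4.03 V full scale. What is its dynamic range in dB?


Dynamic range from full-scale to LSB:
V_min = V_max / 2^bits = 4.03 / 2^24
DR = 20 * log10(V_max / V_min)
   = 20 * log10(2^24)
   = 20 * 24 * log10(2)
   = 144.49 dB

144.49 dB


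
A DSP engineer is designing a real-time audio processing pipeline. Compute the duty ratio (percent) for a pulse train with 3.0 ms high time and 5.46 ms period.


Duty cycle as a percentage:
DC = (t_on / T) * 100
   = (3.0 / 5.46) * 100
   = 0.549451 * 100
   = 54.95 %

54.95 %


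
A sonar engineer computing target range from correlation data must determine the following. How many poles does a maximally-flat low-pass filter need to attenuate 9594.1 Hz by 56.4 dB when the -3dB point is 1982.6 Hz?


Butterworth filter order formula:
n = log10(10^(A/10) - 1) / (2 * log10(f_stop/f_pass))
10^(56.4/10) - 1 = 436514.8322
f_stop/f_pass = 9594.1 / 1982.6 = 4.8392
n = 4.1182 -> ceil = 5

5


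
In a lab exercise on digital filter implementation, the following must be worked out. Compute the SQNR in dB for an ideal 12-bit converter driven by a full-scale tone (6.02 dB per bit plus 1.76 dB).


Theoretical SNR for a full-scale sinusoid:
SNR = 6.02 * N + 1.76
    = 6.02 * 12 + 1.76
    = 72.24 + 1.76
    = 74.0 dB

74.0 dB


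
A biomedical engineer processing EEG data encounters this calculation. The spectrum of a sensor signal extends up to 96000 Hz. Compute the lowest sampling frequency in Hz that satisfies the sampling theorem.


The Nyquist rate is twice the maximum frequency component.
fs_min = 2 * fmax
      = 2 * 96000
      = 192000 Hz

192000


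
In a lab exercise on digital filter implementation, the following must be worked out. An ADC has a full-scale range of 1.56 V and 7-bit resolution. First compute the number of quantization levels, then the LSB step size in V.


Step 1 — number of quantization levels:
L = 2^N = 2^7 = 128

Step 2 — LSB step size:
delta = Vfs / L
      = 1.56 / 128
      = 0.0121875 V

Levels = 128; step size = 0.0121875 V


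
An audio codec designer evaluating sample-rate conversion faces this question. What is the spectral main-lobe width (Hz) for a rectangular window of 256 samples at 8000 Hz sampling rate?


Main lobe width for a rectangular window:
Width = 2 * fs / N
      = 2 * 8000 / 256
      = 16000 / 256
      = 62.5 Hz

62.5 Hz


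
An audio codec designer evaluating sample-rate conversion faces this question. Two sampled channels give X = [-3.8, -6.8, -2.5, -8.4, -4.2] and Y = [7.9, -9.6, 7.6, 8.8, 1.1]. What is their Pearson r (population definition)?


Pearson correlation coefficient (population):
r = cov(X,Y) / (std(X) * std(Y))
Mean X = -5.14, Mean Y = 3.16
Cov(X,Y) = 3.7864
Std(X) = 2.146253, Std(Y) = 6.943371
r = 0.2541

0.2541


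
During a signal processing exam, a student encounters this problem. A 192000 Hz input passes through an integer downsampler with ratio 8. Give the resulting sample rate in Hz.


Decimation reduces the sample rate:
fs_out = fs_in / M
       = 192000 / 8
       = 24000.0 Hz

24000.0 Hz


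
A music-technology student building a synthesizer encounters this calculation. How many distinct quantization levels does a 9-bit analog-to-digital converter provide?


Number of quantization levels = 2^N
= 2^9
= 512

512


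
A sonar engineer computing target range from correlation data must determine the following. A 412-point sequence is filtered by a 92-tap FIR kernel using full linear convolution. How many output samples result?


Linear convolution output length:
L = N + M - 1
  = 412 + 92 - 1
  = 503 samples

503


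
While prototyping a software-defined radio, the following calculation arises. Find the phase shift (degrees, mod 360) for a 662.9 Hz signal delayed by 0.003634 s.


Phase shift from frequency and time delay:
phi = 360 * f * t_delay
    = 360 * 662.9 * 0.003634
    = 867.23 degrees
    mod 360 = 147.23 degrees

147.23 degrees


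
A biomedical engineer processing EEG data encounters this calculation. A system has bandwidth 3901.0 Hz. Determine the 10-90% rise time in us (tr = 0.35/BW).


Rise time from bandwidth relationship:
tr = 0.35 / BW
   = 0.35 / 3901.0
   = 8.972058447e-05 s
   = 89.7206 us

89.7206 us


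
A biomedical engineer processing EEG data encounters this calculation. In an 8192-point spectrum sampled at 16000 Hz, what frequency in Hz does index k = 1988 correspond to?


Frequency of DFT bin k:
f_k = k * fs / N
    = 1988 * 16000 / 8192
    = 31808000 / 8192
    = 3882.812 Hz

3882.812 Hz


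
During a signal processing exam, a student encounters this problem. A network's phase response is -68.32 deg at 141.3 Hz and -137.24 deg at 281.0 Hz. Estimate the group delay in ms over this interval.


Group delay from phase difference:
tau = -d(phi)/d(omega)
d(phi) = -68.92 deg = -1.202881 rad
d(omega) = 2*pi*(281.0 - 141.3) = 877.761 rad/s
tau = -(-1.202881) / 877.761
    = 1.3704 ms

1.3704 ms


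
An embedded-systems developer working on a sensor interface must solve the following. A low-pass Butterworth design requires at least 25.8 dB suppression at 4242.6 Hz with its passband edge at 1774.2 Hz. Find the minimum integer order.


Butterworth filter order formula:
n = log10(10^(A/10) - 1) / (2 * log10(f_stop/f_pass))
10^(25.8/10) - 1 = 379.1894
f_stop/f_pass = 4242.6 / 1774.2 = 2.3913
n = 3.4055 -> ceil = 4

4


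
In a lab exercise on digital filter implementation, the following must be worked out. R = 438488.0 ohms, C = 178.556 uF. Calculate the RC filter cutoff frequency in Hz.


Cutoff frequency of a first-order RC filter:
fc = 1 / (2 * pi * R * C)
C = 178.556 uF = 0.000178556 F
fc = 1 / (2 * pi * 438488.0 * 0.000178556)
   = 1 / 491.93987825306
   = 0.002033 Hz

0.002033 Hz


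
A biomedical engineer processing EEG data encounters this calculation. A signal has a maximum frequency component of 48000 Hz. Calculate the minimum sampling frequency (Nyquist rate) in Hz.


The Nyquist rate is twice the maximum frequency component.
fs_min = 2 * fmax
      = 2 * 48000
      = 96000 Hz

96000


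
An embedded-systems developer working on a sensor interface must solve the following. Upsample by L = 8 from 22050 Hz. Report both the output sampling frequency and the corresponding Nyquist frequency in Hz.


Step 1 — output sample rate after interpolation by L:
fs_out = L * fs_in = 8 * 22050 = 176400 Hz

Step 2 — Nyquist frequency of the output stream:
f_Nyq = fs_out / 2 = 176400 / 2 = 88200.0 Hz

fs_out = 176400 Hz; f_Nyquist = 88200.0 Hz


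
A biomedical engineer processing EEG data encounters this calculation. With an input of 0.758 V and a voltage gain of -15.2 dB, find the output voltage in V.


Output voltage from dB gain:
V_out = V_in * 10^(gain_dB / 20)
      = 0.758 * 10^(-15.2 / 20)
      = 0.758 * 0.17378
      = 0.1317 V

0.1317 V


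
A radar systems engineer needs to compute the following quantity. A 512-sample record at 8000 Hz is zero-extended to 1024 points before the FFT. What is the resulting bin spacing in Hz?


Frequency resolution after zero-padding:
N_padded = 512 * 2 = 1024
df = fs / N_padded
   = 8000 / 1024
   = 7.8125 Hz

7.8125 Hz


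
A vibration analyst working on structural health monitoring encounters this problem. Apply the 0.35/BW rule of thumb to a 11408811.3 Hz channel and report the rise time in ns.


Rise time from bandwidth relationship:
tr = 0.35 / BW
   = 0.35 / 11408811.3
   = 3.067804268e-08 s
   = 30.678 ns

30.678 ns


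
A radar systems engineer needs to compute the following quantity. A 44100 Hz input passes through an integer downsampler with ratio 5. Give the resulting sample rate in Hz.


Decimation reduces the sample rate:
fs_out = fs_in / M
       = 44100 / 5
       = 8820.0 Hz

8820.0 Hz


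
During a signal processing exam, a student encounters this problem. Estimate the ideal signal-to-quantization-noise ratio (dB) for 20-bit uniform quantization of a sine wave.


Theoretical SNR for a full-scale sinusoid:
SNR = 6.02 * N + 1.76
    = 6.02 * 20 + 1.76
    = 120.4 + 1.76
    = 122.16 dB

122.16 dB


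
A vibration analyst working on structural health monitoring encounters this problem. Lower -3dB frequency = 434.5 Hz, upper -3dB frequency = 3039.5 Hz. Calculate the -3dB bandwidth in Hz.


Bandwidth is the difference of -3dB frequencies:
BW = f_high - f_low
   = 3039.5 - 434.5
   = 2605.0 Hz

2605.0 Hz


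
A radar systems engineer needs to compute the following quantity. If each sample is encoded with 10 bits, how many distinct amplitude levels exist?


Number of quantization levels = 2^N
= 2^10
= 1024

1024


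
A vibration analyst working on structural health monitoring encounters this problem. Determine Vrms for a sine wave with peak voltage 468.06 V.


RMS voltage for a sinusoidal waveform:
V_rms = V_peak / sqrt(2)
      = 468.06 / 1.414214
      = 330.968 V

330.968 V


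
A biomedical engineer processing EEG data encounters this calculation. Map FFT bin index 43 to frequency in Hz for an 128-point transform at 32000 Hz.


Frequency of DFT bin k:
f_k = k * fs / N
    = 43 * 32000 / 128
    = 1376000 / 128
    = 10750.0 Hz

10750.0 Hz


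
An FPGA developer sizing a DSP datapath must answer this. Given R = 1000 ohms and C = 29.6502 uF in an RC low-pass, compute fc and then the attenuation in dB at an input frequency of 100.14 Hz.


Step 1 — cutoff frequency:
fc = 1 / (2*pi*R*C)
C = 29.6502 uF = 2.96502e-05 F
fc = 1 / (2*pi*1000*2.96502e-05)
   = 5.36775 Hz

Step 2 — magnitude at f = 100.14 Hz:
|H(f)| = 1 / sqrt(1 + (f/fc)^2)
f/fc = 100.14 / 5.36775 = 18.655861
|H| = 1 / sqrt(1 + 348.04115) = 0.0535256
|H|_dB = 20*log10(0.0535256) = -25.43 dB

fc = 5.36775 Hz; |H(100.14 Hz)| = -25.43 dB


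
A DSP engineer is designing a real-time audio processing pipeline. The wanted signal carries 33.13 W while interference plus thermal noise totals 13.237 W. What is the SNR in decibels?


SNR in decibels:
SNR = 10 * log10(Ps / Pn)
    = 10 * log10(33.13 / 13.237)
    = 10 * log10(2.5028)
    = 10 * 0.3984
    = 3.98 dB

3.98 dB


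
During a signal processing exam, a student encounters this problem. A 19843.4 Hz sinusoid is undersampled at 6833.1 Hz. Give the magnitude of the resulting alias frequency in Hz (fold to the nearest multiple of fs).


Compute the nearest integer multiple of fs to the signal:
n = round(19843.4 / 6833.1) = 3
f_alias = |19843.4 - 3 * 6833.1|
        = |19843.4 - 20499.3|
        = 655.9 Hz

655.9


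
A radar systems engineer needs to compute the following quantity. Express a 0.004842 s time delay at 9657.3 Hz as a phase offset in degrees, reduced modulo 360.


Phase shift from frequency and time delay:
phi = 360 * f * t_delay
    = 360 * 9657.3 * 0.004842
    = 16833.83 degrees
    mod 360 = 273.83 degrees

273.83 degrees


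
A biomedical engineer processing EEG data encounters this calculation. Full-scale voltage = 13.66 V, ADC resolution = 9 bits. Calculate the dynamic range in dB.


Dynamic range from full-scale to LSB:
V_min = V_max / 2^bits = 13.66 / 2^9
DR = 20 * log10(V_max / V_min)
   = 20 * log10(2^9)
   = 20 * 9 * log10(2)
   = 54.19 dB

54.19 dB


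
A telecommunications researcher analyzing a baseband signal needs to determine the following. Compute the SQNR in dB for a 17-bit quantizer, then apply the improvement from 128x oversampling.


Step 1 — baseline SQNR at Nyquist:
SQNR_base = 6.02*N + 1.76
          = 6.02*17 + 1.76
          = 104.1 dB

Step 2 — oversampling processing gain:
G = 10*log10(OSR) = 10*log10(128) = 21.07 dB

Step 3 — total:
SQNR_total = 104.1 + 21.07 = 125.17 dB

Base SQNR = 104.1 dB; oversampled SQNR = 125.17 dB


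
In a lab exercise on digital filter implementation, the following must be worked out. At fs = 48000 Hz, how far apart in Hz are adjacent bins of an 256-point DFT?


DFT frequency resolution:
df = fs / N
   = 48000 / 256
   = 187.5 Hz

187.5 Hz
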